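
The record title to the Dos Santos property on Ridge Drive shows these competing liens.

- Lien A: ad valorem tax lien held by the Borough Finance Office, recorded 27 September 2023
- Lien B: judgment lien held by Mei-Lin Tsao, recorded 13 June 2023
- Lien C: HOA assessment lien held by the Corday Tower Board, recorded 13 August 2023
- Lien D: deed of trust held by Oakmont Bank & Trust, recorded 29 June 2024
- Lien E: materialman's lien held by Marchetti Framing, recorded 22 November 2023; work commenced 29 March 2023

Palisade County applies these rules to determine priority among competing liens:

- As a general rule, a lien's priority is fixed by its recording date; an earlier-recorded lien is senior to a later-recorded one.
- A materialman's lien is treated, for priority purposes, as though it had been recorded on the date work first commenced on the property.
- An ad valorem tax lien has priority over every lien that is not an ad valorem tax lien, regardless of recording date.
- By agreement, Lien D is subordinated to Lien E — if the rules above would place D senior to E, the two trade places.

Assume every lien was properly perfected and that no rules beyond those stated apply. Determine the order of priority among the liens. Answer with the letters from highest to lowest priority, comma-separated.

A, E, B, C, D

Effective dates after the stated exceptions: E is treated as recorded 29 March 2023, the work-commencement date.
A, as an ad valorem tax lien, has superpriority and ranks first.
The other liens, earliest effective date first: E (29 March 2023), B (13 June 2023), C (13 August 2023), D (29 June 2024).
Since D is not senior to E, the subordination leaves the order unchanged.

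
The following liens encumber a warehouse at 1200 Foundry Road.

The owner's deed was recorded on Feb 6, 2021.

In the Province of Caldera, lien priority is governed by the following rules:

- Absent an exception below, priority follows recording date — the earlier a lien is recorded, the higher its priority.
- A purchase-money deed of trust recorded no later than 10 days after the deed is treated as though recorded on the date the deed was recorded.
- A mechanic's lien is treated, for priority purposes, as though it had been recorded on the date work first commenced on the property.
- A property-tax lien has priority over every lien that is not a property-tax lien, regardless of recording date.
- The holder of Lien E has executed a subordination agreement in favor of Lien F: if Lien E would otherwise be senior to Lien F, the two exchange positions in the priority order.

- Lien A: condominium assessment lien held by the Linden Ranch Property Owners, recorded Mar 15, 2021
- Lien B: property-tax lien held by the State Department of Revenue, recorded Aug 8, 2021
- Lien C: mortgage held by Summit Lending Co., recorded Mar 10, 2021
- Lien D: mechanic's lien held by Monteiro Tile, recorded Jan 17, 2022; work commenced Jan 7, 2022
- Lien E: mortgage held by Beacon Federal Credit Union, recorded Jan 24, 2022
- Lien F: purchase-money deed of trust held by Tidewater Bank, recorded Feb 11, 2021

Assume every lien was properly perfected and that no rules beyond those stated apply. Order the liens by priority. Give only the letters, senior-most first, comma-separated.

Effective dates: D is treated as recorded Jan 7, 2022, the work-commencement date; F was recorded within the 10-day window, so its effective date is the deed date Feb 6, 2021.
As a property-tax lien, B is senior to every other lien.
The other liens, earliest effective date first: F (Feb 6, 2021), C (Mar 10, 2021), A (Mar 15, 2021), D (Jan 7, 2022), E (Jan 24, 2022).
E is already junior to F, so the subordination agreement changes nothing.

B, F, C, A, D, E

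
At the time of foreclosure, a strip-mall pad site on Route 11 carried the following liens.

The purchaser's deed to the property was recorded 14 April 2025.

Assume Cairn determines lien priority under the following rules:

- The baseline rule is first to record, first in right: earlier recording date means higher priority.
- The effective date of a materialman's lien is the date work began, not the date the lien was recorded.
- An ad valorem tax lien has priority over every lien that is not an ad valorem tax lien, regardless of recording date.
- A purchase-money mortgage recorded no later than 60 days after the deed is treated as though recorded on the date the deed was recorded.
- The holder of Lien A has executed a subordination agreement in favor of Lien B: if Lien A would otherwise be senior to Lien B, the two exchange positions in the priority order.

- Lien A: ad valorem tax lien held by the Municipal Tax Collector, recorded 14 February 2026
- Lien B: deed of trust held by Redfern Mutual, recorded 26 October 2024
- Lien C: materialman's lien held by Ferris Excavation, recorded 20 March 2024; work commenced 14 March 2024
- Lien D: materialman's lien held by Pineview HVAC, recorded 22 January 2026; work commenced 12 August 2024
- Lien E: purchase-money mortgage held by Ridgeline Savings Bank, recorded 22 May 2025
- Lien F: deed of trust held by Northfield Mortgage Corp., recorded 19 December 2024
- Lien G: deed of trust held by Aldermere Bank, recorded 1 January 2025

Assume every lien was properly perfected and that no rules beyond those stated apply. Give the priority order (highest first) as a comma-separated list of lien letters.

B, C, D, A, F, G, E

Effective dates after the stated exceptions: C is treated as recorded 14 March 2024, the work-commencement date; D is treated as recorded 12 August 2024, the work-commencement date; E's effective date is the deed date, 14 April 2025.
A, as an ad valorem tax lien, has superpriority and ranks first.
Remaining liens by effective date: C (14 March 2024), D (12 August 2024), B (26 October 2024), F (19 December 2024), G (1 January 2025), E (14 April 2025).
Because A would otherwise rank above B, the subordination swaps them.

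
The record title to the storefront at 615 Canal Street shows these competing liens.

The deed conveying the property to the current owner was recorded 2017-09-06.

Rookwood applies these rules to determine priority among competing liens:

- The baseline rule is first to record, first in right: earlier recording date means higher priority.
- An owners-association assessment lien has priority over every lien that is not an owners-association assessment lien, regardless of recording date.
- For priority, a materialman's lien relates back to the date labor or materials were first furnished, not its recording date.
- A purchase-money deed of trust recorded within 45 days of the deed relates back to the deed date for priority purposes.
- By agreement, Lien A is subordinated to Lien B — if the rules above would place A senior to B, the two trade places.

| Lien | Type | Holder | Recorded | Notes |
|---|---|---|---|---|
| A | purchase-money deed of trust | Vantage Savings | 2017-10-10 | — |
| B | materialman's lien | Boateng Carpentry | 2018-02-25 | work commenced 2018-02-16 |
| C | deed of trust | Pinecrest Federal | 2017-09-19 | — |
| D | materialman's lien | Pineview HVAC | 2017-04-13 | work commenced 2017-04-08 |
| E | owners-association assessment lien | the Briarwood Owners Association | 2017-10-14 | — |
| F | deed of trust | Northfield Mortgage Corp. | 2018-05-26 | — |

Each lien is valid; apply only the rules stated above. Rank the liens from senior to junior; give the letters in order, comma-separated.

First, effective dates: A relates back to the deed date 2017-09-06; B is treated as recorded 2018-02-16, the work-commencement date; D relates back to 2017-04-08 (work commenced).
E, as an owners-association assessment lien, has superpriority and ranks first.
Ordering the rest by effective date: D (2017-04-08), A (2017-09-06), C (2017-09-19), B (2018-02-16), F (2018-05-26).
A is senior to B before the subordination, so the two trade places.

E, D, B, C, A, F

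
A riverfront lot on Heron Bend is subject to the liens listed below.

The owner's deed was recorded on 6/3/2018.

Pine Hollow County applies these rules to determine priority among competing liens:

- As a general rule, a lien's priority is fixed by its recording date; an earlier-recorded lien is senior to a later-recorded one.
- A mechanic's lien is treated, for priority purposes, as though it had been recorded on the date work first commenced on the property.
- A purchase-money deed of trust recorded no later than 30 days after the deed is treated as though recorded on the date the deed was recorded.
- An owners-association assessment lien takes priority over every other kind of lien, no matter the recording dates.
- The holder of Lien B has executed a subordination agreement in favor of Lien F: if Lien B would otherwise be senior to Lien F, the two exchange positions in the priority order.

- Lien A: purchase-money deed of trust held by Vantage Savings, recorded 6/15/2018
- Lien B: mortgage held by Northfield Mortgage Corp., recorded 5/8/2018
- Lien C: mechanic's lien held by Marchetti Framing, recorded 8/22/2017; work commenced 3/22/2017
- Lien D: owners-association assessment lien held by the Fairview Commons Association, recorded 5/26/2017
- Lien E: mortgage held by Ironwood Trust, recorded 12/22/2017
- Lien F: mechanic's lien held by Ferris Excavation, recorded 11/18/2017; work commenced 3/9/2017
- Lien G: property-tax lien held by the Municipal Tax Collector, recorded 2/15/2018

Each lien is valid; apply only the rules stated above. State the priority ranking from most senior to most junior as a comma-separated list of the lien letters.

Adjusting effective dates: A was recorded within the 30-day window, so its effective date is the deed date 6/3/2018; C relates back to 3/22/2017 (work commenced); F's effective date is 3/9/2017, when work began.
D is an owners-association assessment lien and takes priority over every other lien.
Among the remaining liens, by effective date: F (3/9/2017), C (3/22/2017), E (12/22/2017), G (2/15/2018), B (5/8/2018), A (6/3/2018).
Since B is not senior to F, the subordination leaves the order unchanged.

D, F, C, E, G, B, A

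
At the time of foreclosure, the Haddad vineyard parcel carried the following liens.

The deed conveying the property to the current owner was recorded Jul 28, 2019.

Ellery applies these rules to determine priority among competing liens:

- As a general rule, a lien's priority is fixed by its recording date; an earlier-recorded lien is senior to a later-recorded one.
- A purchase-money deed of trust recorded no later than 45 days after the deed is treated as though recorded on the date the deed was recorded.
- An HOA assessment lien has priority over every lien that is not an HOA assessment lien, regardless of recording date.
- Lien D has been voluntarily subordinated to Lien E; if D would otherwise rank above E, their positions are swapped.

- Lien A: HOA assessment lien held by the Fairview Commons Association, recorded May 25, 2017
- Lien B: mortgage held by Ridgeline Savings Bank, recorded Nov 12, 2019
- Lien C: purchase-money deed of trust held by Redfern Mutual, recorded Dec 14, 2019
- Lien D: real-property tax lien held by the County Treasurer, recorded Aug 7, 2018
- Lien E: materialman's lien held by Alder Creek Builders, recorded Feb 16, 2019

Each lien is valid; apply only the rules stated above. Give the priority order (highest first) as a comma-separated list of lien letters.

A, E, D, B, C

Effective dates after the stated exceptions: C was recorded 139 days after the deed — beyond 45 days — so no relation-back applies.
As an HOA assessment lien, A is senior to every other lien.
Among the remaining liens, by effective date: D (Aug 7, 2018), E (Feb 16, 2019), B (Nov 12, 2019), C (Dec 14, 2019).
Because D would otherwise rank above E, the subordination swaps them.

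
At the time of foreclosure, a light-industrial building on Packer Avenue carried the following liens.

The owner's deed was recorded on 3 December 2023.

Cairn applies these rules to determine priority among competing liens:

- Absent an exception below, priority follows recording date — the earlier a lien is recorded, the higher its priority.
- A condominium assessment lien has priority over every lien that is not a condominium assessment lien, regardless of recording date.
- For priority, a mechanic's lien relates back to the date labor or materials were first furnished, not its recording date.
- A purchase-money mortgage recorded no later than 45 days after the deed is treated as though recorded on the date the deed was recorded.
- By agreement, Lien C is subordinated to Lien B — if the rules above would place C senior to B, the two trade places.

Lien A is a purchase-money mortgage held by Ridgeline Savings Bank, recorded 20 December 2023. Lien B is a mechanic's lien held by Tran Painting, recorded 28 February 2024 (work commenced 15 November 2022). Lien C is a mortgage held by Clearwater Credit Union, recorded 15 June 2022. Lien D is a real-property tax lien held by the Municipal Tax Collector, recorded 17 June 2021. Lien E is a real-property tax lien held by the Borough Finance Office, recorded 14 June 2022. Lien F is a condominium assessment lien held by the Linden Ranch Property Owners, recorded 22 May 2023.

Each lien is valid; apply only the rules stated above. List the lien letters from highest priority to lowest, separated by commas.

F, D, E, B, C, A

Adjusting effective dates: A relates back to the deed date 3 December 2023; B relates back to 15 November 2022 (work commenced).
As a condominium assessment lien, F is senior to every other lien.
Remaining liens by effective date: D (17 June 2021), E (14 June 2022), C (15 June 2022), B (15 November 2022), A (3 December 2023).
Because C would otherwise rank above B, the subordination swaps them.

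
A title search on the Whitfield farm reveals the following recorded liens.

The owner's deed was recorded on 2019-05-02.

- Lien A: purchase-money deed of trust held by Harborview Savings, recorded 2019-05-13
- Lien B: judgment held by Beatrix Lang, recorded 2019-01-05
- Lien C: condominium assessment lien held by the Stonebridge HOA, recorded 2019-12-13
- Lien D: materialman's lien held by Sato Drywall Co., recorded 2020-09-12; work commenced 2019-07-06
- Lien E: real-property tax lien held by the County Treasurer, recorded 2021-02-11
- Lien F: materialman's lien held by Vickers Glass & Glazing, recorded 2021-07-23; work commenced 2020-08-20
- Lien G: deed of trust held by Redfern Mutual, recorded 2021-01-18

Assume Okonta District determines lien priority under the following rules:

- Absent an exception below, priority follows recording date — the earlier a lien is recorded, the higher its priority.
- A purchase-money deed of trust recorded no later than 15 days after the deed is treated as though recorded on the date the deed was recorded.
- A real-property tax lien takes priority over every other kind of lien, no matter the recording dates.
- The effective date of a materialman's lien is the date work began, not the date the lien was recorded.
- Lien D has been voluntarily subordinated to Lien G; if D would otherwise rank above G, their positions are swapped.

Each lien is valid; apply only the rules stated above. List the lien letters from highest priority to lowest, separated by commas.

E, B, A, G, C, F, D

First, effective dates: A relates back to the deed date 2019-05-02; D's effective date is 2019-07-06, when work began; F is treated as recorded 2020-08-20, the work-commencement date.
E is a real-property tax lien and takes priority over every other lien.
Ordering the rest by effective date: B (2019-01-05), A (2019-05-02), D (2019-07-06), C (2019-12-13), F (2020-08-20), G (2021-01-18).
D would otherwise be senior to G, so under the subordination agreement D and G exchange positions.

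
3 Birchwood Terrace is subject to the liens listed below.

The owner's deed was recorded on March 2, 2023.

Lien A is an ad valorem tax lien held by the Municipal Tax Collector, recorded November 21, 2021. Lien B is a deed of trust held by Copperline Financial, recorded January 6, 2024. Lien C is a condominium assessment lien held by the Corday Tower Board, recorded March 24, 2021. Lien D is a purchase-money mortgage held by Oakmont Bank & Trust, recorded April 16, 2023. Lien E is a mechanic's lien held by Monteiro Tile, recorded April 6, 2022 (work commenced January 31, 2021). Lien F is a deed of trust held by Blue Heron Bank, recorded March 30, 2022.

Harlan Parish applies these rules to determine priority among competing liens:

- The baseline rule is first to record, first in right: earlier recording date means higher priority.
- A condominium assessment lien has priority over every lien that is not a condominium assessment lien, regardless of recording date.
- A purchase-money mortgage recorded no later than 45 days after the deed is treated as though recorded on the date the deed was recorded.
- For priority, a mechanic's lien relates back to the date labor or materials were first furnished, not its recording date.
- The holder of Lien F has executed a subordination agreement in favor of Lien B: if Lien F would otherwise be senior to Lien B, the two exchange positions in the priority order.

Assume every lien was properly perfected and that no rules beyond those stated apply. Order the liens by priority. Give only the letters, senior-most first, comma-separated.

Effective dates: D relates back to the deed date March 2, 2023; E is treated as recorded January 31, 2021, the work-commencement date.
C is a condominium assessment lien and takes priority over every other lien.
The other liens, earliest effective date first: E (January 31, 2021), A (November 21, 2021), F (March 30, 2022), D (March 2, 2023), B (January 6, 2024).
F would otherwise be senior to B, so under the subordination agreement F and B exchange positions.

C, E, A, B, D, F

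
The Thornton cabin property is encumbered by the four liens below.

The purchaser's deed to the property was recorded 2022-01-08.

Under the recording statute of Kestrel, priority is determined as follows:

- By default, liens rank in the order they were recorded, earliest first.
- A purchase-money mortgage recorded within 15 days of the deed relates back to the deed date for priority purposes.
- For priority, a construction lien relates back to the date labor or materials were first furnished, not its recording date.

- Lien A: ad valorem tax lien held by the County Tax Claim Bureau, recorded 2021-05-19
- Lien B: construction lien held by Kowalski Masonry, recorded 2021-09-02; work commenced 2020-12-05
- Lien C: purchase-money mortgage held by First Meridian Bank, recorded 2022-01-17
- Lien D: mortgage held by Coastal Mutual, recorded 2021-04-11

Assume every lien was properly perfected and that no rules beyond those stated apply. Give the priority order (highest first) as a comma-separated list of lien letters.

First, effective dates: B's effective date is 2020-12-05, when work began; C was recorded within the 15-day window, so its effective date is the deed date 2022-01-08.
By effective date, earliest first: B (2020-12-05), D (2021-04-11), A (2021-05-19), C (2022-01-08).

B, D, A, C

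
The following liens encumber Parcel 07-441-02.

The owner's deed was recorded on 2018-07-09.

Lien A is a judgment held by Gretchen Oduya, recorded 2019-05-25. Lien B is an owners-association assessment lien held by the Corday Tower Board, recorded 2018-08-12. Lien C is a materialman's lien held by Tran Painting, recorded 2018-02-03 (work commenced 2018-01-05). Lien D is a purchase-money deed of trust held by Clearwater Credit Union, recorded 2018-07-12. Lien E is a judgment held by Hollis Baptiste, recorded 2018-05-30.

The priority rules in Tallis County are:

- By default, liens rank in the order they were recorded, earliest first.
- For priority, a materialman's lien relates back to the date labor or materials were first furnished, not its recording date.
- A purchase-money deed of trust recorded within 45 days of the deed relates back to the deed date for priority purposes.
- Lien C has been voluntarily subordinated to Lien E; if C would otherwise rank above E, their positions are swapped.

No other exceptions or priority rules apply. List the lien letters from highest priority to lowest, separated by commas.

E, C, D, B, A

First, effective dates: C's effective date is 2018-01-05, when work began; D relates back to the deed date 2018-07-09.
By effective date, earliest first: C (2018-01-05), E (2018-05-30), D (2018-07-09), B (2018-08-12), A (2019-05-25).
C would otherwise be senior to E, so under the subordination agreement C and E exchange positions.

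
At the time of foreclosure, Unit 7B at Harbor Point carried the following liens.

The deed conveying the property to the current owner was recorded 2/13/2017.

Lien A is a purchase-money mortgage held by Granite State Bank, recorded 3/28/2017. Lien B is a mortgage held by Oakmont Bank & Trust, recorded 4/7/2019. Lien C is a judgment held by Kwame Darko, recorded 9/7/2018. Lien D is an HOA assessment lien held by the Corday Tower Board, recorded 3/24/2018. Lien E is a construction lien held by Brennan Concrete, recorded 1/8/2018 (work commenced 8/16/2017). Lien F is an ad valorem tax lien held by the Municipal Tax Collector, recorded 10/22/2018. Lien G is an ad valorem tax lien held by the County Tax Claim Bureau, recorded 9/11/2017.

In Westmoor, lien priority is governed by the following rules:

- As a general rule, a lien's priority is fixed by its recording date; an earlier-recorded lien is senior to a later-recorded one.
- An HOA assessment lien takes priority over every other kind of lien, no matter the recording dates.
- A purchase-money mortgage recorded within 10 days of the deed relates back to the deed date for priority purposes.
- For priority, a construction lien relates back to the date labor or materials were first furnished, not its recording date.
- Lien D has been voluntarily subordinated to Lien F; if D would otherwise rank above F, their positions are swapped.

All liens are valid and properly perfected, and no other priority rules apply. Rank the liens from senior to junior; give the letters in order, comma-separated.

Effective dates after the stated exceptions: A was recorded 43 days after the deed — beyond 10 days — so no relation-back applies; E's effective date is 8/16/2017, when work began.
As an HOA assessment lien, D is senior to every other lien.
Remaining liens by effective date: A (3/28/2017), E (8/16/2017), G (9/11/2017), C (9/7/2018), F (10/22/2018), B (4/7/2019).
Because D would otherwise rank above F, the subordination swaps them.

F, A, E, G, C, D, B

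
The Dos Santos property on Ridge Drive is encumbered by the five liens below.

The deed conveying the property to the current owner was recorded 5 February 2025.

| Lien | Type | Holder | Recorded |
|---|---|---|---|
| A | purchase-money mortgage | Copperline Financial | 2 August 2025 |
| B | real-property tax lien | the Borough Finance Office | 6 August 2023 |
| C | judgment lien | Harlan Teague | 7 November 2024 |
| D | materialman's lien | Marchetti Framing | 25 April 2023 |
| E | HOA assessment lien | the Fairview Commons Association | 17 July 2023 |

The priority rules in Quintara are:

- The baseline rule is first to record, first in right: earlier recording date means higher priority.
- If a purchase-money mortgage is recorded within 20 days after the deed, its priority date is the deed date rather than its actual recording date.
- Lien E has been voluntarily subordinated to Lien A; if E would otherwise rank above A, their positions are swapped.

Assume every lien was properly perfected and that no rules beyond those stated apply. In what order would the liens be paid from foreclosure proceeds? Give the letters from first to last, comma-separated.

D, A, B, C, E

Effective dates after the stated exceptions: A missed the 20-day window (178 days after the deed), so its recording date stands.
Sorted by effective date: D (25 April 2023), E (17 July 2023), B (6 August 2023), C (7 November 2024), A (2 August 2025).
The subordination applies — E was senior to A — so E and A swap.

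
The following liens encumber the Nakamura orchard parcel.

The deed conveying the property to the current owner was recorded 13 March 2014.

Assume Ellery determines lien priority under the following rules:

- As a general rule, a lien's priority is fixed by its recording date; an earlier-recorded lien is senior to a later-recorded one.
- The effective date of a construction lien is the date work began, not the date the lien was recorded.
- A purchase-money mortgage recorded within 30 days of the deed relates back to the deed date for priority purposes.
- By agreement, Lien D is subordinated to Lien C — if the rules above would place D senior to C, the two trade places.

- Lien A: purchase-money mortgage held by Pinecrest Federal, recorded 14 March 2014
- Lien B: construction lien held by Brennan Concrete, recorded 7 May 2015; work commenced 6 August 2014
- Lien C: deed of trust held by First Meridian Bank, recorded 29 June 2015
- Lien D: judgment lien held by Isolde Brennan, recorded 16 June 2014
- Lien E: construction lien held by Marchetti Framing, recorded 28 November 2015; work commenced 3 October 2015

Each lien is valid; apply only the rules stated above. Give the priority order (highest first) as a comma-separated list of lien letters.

Effective dates: A relates back to the deed date 13 March 2014; B is treated as recorded 6 August 2014, the work-commencement date; E's effective date is 3 October 2015, when work began.
Sorted by effective date: A (13 March 2014), D (16 June 2014), B (6 August 2014), C (29 June 2015), E (3 October 2015).
D would otherwise be senior to C, so under the subordination agreement D and C exchange positions.

A, C, B, D, E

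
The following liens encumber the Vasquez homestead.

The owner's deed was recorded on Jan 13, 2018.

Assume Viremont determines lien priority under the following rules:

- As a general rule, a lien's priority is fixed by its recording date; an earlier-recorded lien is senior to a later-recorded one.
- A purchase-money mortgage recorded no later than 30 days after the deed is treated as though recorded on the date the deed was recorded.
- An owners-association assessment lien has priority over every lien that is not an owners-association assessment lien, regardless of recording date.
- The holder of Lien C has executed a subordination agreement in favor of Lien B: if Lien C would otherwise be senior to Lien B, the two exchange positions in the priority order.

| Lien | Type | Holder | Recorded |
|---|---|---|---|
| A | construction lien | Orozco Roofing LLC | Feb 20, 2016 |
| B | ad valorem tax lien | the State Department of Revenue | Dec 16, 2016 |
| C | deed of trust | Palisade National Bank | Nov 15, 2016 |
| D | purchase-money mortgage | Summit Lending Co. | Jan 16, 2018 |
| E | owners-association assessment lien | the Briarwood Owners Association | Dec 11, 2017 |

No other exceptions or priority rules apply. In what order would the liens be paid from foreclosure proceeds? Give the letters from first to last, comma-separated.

E, A, B, C, D

Adjusting effective dates: D's effective date is the deed date, Jan 13, 2018.
E, as an owners-association assessment lien, has superpriority and ranks first.
The other liens, earliest effective date first: A (Feb 20, 2016), C (Nov 15, 2016), B (Dec 16, 2016), D (Jan 13, 2018).
C is senior to B before the subordination, so the two trade places.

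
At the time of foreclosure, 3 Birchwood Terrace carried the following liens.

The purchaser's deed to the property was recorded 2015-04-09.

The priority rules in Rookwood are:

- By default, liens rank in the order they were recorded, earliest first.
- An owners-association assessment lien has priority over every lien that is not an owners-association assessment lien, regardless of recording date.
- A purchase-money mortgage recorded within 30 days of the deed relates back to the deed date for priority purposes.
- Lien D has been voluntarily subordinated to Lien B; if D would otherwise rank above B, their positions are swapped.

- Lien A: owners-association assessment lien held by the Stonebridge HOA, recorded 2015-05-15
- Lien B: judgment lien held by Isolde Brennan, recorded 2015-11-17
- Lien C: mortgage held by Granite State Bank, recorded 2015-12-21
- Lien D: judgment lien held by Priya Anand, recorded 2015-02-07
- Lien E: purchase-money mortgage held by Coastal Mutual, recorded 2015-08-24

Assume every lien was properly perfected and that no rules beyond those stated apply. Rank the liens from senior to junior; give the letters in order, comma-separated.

A, B, E, D, C

Adjusting effective dates: E missed the 30-day window (137 days after the deed), so its recording date stands.
As an owners-association assessment lien, A is senior to every other lien.
Ordering the rest by effective date: D (2015-02-07), E (2015-08-24), B (2015-11-17), C (2015-12-21).
D is senior to B before the subordination, so the two trade places.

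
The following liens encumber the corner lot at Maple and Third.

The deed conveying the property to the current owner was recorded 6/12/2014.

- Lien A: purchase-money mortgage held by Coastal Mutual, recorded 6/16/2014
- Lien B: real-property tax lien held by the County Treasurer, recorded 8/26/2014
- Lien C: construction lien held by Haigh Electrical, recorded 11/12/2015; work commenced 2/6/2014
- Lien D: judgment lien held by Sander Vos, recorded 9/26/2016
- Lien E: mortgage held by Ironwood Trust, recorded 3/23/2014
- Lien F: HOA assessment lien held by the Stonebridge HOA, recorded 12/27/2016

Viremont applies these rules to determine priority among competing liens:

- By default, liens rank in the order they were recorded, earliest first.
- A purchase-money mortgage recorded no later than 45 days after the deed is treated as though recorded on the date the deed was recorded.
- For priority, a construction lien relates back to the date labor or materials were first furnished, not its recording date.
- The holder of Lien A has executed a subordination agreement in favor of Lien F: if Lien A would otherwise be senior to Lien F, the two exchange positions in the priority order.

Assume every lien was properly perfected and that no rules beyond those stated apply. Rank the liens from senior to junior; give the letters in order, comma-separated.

Effective dates after the stated exceptions: A relates back to the deed date 6/12/2014; C's effective date is 2/6/2014, when work began.
By effective date: C (2/6/2014), E (3/23/2014), A (6/12/2014), B (8/26/2014), D (9/26/2016), F (12/27/2016).
Because A would otherwise rank above F, the subordination swaps them.

C, E, F, B, D, A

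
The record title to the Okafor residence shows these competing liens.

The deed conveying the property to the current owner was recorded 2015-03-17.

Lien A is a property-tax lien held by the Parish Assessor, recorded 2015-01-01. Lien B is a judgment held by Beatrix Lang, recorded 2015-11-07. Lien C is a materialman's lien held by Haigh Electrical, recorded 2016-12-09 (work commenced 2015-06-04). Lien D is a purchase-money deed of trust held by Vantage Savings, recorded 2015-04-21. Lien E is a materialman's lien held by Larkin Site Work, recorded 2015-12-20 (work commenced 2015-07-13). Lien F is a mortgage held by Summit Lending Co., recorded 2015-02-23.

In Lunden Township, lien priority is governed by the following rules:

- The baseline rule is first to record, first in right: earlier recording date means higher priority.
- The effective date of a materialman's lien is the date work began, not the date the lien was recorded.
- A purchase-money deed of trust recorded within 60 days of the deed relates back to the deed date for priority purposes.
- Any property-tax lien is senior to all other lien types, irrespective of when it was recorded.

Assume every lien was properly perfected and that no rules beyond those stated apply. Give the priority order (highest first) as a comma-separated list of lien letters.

A, F, D, C, E, B

Effective dates: C relates back to 2015-06-04 (work commenced); D's effective date is the deed date, 2015-03-17; E relates back to 2015-07-13 (work commenced).
A is a property-tax lien, so it outranks all other liens regardless of date.
Ordering the rest by effective date: F (2015-02-23), D (2015-03-17), C (2015-06-04), E (2015-07-13), B (2015-11-07).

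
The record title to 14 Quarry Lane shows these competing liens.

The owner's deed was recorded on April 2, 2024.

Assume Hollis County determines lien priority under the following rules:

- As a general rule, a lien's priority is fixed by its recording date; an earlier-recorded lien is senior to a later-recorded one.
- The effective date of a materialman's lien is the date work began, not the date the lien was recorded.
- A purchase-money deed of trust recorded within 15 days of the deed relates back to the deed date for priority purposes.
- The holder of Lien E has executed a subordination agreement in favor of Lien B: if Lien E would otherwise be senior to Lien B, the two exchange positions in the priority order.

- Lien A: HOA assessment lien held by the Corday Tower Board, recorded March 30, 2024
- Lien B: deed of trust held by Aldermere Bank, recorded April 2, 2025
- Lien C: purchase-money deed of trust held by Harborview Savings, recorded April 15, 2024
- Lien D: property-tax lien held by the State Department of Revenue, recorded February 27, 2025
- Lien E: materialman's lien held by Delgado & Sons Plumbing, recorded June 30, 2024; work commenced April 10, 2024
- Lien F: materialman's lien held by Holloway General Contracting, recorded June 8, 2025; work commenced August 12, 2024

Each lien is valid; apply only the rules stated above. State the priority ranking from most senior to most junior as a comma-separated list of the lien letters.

Adjusting effective dates: C relates back to the deed date April 2, 2024; E relates back to April 10, 2024 (work commenced); F relates back to August 12, 2024 (work commenced).
By effective date: A (March 30, 2024), C (April 2, 2024), E (April 10, 2024), F (August 12, 2024), D (February 27, 2025), B (April 2, 2025).
Because E would otherwise rank above B, the subordination swaps them.

A, C, B, F, D, E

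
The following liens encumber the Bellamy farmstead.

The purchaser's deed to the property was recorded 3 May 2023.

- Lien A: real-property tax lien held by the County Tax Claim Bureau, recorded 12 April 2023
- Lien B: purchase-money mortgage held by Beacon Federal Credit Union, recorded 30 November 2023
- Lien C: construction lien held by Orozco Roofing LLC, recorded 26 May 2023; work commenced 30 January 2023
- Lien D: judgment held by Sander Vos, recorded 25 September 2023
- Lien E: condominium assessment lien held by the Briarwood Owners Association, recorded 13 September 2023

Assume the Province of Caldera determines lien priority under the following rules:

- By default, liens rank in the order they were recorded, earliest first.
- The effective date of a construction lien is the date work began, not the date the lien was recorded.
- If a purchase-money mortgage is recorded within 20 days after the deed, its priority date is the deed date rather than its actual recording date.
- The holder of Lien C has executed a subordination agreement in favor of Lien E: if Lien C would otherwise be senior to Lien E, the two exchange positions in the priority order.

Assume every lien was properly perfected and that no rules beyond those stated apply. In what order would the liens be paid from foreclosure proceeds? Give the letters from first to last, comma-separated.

E, A, C, D, B

Effective dates: B was recorded 211 days after the deed, outside the 20-day window, so it keeps its recording date; C's effective date is 30 January 2023, when work began.
By effective date: C (30 January 2023), A (12 April 2023), E (13 September 2023), D (25 September 2023), B (30 November 2023).
C is senior to E before the subordination, so the two trade places.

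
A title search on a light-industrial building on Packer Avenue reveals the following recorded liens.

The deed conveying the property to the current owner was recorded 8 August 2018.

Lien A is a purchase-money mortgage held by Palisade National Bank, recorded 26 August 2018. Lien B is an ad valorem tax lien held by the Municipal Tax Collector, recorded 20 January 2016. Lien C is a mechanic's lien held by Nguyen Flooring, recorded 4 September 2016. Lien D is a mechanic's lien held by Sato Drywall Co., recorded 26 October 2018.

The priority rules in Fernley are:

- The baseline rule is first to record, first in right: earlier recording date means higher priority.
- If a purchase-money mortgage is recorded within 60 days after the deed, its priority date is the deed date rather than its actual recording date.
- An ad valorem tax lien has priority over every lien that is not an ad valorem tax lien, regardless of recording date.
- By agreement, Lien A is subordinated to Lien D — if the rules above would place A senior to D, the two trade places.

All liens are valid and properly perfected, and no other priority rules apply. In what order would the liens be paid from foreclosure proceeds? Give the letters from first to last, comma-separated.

B, C, D, A

Adjusting effective dates: A was recorded within the 60-day window, so its effective date is the deed date 8 August 2018.
B is an ad valorem tax lien and takes priority over every other lien.
Among the remaining liens, by effective date: C (4 September 2016), A (8 August 2018), D (26 October 2018).
A would otherwise be senior to D, so under the subordination agreement A and D exchange positions.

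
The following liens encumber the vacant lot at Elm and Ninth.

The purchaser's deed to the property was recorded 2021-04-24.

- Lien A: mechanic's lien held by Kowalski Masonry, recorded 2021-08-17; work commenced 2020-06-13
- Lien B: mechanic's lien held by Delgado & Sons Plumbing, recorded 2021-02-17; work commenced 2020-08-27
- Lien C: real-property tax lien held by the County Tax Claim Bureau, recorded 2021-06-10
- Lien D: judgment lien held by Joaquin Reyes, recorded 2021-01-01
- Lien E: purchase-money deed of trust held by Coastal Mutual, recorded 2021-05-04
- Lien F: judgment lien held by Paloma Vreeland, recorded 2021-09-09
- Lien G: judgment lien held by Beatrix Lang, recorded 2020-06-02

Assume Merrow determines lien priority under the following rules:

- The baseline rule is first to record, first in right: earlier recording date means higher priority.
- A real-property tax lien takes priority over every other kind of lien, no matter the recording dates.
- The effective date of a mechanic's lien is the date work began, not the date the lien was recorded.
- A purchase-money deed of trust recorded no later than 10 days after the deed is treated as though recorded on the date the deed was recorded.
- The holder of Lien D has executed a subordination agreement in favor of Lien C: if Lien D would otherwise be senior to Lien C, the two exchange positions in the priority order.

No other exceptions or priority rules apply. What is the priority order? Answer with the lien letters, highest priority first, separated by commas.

C, G, A, B, D, E, F

Effective dates after the stated exceptions: A relates back to 2020-06-13 (work commenced); B's effective date is 2020-08-27, when work began; E relates back to the deed date 2021-04-24.
C, as a real-property tax lien, has superpriority and ranks first.
Remaining liens by effective date: G (2020-06-02), A (2020-06-13), B (2020-08-27), D (2021-01-01), E (2021-04-24), F (2021-09-09).
Since D is not senior to C, the subordination leaves the order unchanged.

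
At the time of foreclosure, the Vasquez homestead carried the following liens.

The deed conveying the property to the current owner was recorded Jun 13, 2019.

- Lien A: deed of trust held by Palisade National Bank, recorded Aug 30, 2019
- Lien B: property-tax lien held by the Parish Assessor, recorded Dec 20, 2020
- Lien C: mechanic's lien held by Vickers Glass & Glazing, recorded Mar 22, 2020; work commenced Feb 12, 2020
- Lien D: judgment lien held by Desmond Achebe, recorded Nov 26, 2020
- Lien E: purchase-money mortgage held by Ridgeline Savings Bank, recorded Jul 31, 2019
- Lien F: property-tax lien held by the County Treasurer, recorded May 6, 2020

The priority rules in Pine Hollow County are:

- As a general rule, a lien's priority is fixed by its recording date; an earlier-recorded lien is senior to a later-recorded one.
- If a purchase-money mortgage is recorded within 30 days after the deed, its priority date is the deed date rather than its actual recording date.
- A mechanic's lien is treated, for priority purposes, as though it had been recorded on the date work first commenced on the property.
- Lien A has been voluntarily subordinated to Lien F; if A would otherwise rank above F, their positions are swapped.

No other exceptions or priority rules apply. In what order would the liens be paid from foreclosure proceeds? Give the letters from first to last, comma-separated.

E, F, C, A, D, B

First, effective dates: C is treated as recorded Feb 12, 2020, the work-commencement date; E missed the 30-day window (48 days after the deed), so its recording date stands.
Ordering by effective date: E (Jul 31, 2019), A (Aug 30, 2019), C (Feb 12, 2020), F (May 6, 2020), D (Nov 26, 2020), B (Dec 20, 2020).
A is senior to F before the subordination, so the two trade places.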